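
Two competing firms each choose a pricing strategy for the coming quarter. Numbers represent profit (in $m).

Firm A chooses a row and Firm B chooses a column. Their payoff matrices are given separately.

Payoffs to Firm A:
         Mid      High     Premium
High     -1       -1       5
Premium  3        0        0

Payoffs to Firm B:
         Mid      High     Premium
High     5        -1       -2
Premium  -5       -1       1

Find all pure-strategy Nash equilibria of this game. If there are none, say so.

Firm A against Mid: payoffs -1, 3 → best response Premium.
Firm A against High: payoffs -1, 0 → best response Premium.
Firm A against Premium: payoffs 5, 0 → best response High.
Firm B against High: payoffs 5, -1, -2 → best response Mid.
Firm B against Premium: payoffs -5, -1, 1 → best response Premium.
No profile is a mutual best response for all players.

none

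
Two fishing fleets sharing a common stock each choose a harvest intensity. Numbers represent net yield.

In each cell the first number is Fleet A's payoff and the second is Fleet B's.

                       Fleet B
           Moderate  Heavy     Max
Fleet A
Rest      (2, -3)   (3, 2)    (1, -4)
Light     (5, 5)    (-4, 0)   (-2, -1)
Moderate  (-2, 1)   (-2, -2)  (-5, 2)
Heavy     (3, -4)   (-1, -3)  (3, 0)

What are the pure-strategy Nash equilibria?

For each strategy profile, look for a profitable unilateral deviation.
(Rest, Moderate): Fleet A can switch to Light (2 → 5). Not NE.
(Rest, Heavy): Fleet A gets 3, best alternative -1; Fleet B gets 2, best alternative -3. No profitable deviation — NE.
(Rest, Max): Fleet A can switch to Heavy (1 → 3). Not NE.
(Light, Moderate): Fleet A gets 5, best alternative 3; Fleet B gets 5, best alternative 0. No profitable deviation — NE.
(Light, Heavy): Fleet A can switch to Rest (-4 → 3). Not NE.
(Light, Max): Fleet A can switch to Rest (-2 → 1). Not NE.
(Moderate, Moderate): Fleet A can switch to Rest (-2 → 2). Not NE.
(Moderate, Heavy): Fleet A can switch to Rest (-2 → 3). Not NE.
(Moderate, Max): Fleet A can switch to Rest (-5 → 1). Not NE.
(Heavy, Moderate): Fleet A can switch to Light (3 → 5). Not NE.
(Heavy, Heavy): Fleet A can switch to Rest (-1 → 3). Not NE.
(Heavy, Max): Fleet A gets 3, best alternative 1; Fleet B gets 0, best alternative -3. No profitable deviation — NE.

Pure-strategy Nash equilibria: (Rest, Heavy) and (Light, Moderate) and (Heavy, Max)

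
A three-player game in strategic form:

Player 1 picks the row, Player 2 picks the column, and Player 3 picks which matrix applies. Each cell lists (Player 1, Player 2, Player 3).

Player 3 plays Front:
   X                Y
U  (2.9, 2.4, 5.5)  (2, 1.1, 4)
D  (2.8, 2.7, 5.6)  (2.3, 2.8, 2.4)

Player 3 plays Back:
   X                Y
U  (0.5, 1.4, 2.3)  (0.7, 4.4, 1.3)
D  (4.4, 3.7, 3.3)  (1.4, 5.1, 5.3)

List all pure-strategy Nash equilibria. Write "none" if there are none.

The pure Nash equilibria are (U, X, Front), (D, Y, Back).

For each player, find the best response to each opponent profile; mutual best responses are the pure NE.
Player 1 against (X, Front): payoffs 2.9, 2.8 → best response U.
Player 1 against (X, Back): payoffs 0.5, 4.4 → best response D.
Player 1 against (Y, Front): payoffs 2, 2.3 → best response D.
Player 1 against (Y, Back): payoffs 0.7, 1.4 → best response D.
Player 2 against (U, Front): payoffs 2.4, 1.1 → best response X.
Player 2 against (U, Back): payoffs 1.4, 4.4 → best response Y.
Player 2 against (D, Front): payoffs 2.7, 2.8 → best response Y.
Player 2 against (D, Back): payoffs 3.7, 5.1 → best response Y.
Player 3 against (U, X): payoffs 5.5, 2.3 → best response Front.
Player 3 against (U, Y): payoffs 4, 1.3 → best response Front.
Player 3 against (D, X): payoffs 5.6, 3.3 → best response Front.
Player 3 against (D, Y): payoffs 2.4, 5.3 → best response Back.
Mutual best responses: (U, X, Front); (D, Y, Back).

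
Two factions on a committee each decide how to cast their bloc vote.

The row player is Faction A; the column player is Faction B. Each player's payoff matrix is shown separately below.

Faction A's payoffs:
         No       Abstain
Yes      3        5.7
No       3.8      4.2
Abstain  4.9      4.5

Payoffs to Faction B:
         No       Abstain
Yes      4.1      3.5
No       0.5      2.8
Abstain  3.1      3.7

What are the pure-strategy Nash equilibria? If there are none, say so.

Faction A against No: payoffs 3, 3.8, 4.9 → best response Abstain.
Faction A against Abstain: payoffs 5.7, 4.2, 4.5 → best response Yes.
Faction B against Yes: payoffs 4.1, 3.5 → best response No.
Faction B against No: payoffs 0.5, 2.8 → best response Abstain.
Faction B against Abstain: payoffs 3.1, 3.7 → best response Abstain.
No profile is a mutual best response for all players.

This game has no pure Nash equilibrium.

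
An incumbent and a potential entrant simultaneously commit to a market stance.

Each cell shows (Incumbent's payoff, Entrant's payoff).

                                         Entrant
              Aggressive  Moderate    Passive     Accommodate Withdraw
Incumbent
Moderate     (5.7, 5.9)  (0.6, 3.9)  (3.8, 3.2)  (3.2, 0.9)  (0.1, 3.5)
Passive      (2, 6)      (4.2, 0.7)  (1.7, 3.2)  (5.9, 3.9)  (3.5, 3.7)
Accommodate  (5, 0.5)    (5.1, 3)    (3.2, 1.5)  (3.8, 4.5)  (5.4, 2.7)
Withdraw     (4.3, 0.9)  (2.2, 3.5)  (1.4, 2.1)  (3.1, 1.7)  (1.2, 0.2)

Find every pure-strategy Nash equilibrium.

Mark each player's best response to every combination of opponents' strategies; a profile where every player is best-responding is a pure Nash equilibrium.
Incumbent against Aggressive: payoffs 5.7, 2, 5, 4.3 → best response Moderate.
Incumbent against Moderate: payoffs 0.6, 4.2, 5.1, 2.2 → best response Accommodate.
Incumbent against Passive: payoffs 3.8, 1.7, 3.2, 1.4 → best response Moderate.
Incumbent against Accommodate: payoffs 3.2, 5.9, 3.8, 3.1 → best response Passive.
Incumbent against Withdraw: payoffs 0.1, 3.5, 5.4, 1.2 → best response Accommodate.
Entrant against Moderate: payoffs 5.9, 3.9, 3.2, 0.9, 3.5 → best response Aggressive.
Entrant against Passive: payoffs 6, 0.7, 3.2, 3.9, 3.7 → best response Aggressive.
Entrant against Accommodate: payoffs 0.5, 3, 1.5, 4.5, 2.7 → best response Accommodate.
Entrant against Withdraw: payoffs 0.9, 3.5, 2.1, 1.7, 0.2 → best response Moderate.
Mutual best responses: (Moderate, Aggressive).

The unique pure-strategy Nash equilibrium is (Moderate, Aggressive).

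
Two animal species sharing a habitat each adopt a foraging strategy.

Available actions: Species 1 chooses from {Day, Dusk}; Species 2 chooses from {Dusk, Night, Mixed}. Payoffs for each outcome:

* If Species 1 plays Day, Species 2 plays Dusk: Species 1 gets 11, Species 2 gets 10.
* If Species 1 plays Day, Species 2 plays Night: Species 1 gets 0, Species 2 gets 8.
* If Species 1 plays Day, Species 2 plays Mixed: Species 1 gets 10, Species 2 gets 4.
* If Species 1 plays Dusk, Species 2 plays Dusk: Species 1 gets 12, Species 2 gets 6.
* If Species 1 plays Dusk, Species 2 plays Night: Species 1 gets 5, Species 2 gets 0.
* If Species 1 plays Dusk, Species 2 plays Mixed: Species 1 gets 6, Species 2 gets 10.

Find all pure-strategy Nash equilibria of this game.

none

Species 1 against Dusk: payoffs 11, 12 → best response Dusk.
Species 1 against Night: payoffs 0, 5 → best response Dusk.
Species 1 against Mixed: payoffs 10, 6 → best response Day.
Species 2 against Day: payoffs 10, 8, 4 → best response Dusk.
Species 2 against Dusk: payoffs 6, 0, 10 → best response Mixed.
No profile is a mutual best response for all players.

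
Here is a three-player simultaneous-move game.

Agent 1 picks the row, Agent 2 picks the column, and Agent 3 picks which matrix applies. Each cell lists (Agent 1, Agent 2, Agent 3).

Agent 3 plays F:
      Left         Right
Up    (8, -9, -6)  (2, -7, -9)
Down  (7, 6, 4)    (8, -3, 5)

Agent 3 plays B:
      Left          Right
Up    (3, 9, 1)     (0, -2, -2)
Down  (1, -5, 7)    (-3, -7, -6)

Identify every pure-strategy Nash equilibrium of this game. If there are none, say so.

Pure NE: (Up, Left, B)

Agent 1 against (Left, F): payoffs 8, 7 → best response Up.
Agent 1 against (Left, B): payoffs 3, 1 → best response Up.
Agent 1 against (Right, F): payoffs 2, 8 → best response Down.
Agent 1 against (Right, B): payoffs 0, -3 → best response Up.
Agent 2 against (Up, F): payoffs -9, -7 → best response Right.
Agent 2 against (Up, B): payoffs 9, -2 → best response Left.
Agent 2 against (Down, F): payoffs 6, -3 → best response Left.
Agent 2 against (Down, B): payoffs -5, -7 → best response Left.
Agent 3 against (Up, Left): payoffs -6, 1 → best response B.
Agent 3 against (Up, Right): payoffs -9, -2 → best response B.
Agent 3 against (Down, Left): payoffs 4, 7 → best response B.
Agent 3 against (Down, Right): payoffs 5, -6 → best response F.
Mutual best responses: (Up, Left, B).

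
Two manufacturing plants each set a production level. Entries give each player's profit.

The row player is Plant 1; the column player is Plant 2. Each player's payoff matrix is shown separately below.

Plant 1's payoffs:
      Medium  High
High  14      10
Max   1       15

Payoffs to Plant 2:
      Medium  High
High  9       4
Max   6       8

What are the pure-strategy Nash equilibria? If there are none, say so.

(High, Medium); (Max, High)

For each strategy profile, look for a profitable unilateral deviation.
(High, Medium): Plant 1 gets 14, best alternative 1; Plant 2 gets 9, best alternative 4. No profitable deviation — NE.
(High, High): Plant 1 can switch to Max (10 → 15). Not NE.
(Max, Medium): Plant 1 can switch to High (1 → 14). Not NE.
(Max, High): Plant 1 gets 15, best alternative 10; Plant 2 gets 8, best alternative 6. No profitable deviation — NE.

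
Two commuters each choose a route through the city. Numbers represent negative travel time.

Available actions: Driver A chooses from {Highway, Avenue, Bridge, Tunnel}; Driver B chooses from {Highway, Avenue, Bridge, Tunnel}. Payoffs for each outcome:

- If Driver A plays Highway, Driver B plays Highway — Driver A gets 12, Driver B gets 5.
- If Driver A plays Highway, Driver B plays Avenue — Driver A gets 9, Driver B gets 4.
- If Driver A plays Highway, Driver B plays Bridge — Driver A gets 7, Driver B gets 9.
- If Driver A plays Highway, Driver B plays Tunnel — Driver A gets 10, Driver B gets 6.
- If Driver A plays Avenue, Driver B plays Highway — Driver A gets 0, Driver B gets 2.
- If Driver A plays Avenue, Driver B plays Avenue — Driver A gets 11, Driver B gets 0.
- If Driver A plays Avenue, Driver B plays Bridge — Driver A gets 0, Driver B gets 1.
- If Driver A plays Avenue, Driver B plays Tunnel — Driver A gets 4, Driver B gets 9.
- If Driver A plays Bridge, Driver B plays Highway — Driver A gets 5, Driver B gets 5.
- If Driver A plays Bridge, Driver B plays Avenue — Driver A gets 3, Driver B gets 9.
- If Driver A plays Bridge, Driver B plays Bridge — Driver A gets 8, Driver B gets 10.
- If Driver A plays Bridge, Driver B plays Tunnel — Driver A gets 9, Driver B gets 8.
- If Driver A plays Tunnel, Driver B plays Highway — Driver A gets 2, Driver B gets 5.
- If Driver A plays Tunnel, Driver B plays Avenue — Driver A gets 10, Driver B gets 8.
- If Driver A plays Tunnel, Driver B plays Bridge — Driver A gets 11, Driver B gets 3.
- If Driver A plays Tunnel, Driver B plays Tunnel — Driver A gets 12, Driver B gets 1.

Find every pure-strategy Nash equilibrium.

There is no pure-strategy Nash equilibrium.

Check each profile: it is a Nash equilibrium iff no player can strictly gain by switching unilaterally.
(Highway, Highway): Driver B can switch to Bridge (5 → 9). Not NE.
(Highway, Avenue): Driver A can switch to Avenue (9 → 11). Not NE.
(Highway, Bridge): Driver A can switch to Bridge (7 → 8). Not NE.
(Highway, Tunnel): Driver A can switch to Tunnel (10 → 12). Not NE.
(Avenue, Highway): Driver A can switch to Highway (0 → 12). Not NE.
(Avenue, Avenue): Driver B can switch to Highway (0 → 2). Not NE.
(Avenue, Bridge): Driver A can switch to Highway (0 → 7). Not NE.
(Avenue, Tunnel): Driver A can switch to Highway (4 → 10). Not NE.
(The remaining 8 profiles each have a profitable deviation by the same check.)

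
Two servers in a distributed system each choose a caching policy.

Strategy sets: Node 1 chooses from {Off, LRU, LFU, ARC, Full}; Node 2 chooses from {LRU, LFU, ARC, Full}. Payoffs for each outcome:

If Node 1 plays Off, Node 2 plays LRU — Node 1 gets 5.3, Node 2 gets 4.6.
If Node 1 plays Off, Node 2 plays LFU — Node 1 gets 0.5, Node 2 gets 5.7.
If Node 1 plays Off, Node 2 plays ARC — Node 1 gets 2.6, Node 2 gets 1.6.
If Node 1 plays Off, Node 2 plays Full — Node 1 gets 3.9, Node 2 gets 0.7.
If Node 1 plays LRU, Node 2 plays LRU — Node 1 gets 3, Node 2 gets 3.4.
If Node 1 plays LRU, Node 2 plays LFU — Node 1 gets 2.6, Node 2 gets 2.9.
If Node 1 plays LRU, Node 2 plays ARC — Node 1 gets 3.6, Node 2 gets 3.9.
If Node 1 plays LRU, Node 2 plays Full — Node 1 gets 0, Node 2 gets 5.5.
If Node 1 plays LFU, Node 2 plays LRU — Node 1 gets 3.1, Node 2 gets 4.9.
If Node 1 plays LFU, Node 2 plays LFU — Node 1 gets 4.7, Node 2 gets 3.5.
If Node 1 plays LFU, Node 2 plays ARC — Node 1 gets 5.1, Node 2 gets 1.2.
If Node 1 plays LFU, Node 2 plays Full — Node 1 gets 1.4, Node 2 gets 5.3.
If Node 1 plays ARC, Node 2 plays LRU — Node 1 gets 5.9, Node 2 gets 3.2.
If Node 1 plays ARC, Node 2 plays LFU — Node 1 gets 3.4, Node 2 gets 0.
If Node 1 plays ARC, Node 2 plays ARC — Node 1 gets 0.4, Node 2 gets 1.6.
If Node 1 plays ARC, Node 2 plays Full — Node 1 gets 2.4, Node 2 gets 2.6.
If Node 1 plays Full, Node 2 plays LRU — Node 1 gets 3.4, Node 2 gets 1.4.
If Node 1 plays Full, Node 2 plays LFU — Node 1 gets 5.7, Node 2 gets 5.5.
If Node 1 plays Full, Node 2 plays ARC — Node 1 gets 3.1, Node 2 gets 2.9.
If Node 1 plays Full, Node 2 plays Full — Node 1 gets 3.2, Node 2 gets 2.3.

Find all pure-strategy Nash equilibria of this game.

For each strategy profile, look for a profitable unilateral deviation.
(Off, LRU): Node 1 can switch to ARC (5.3 → 5.9). Not NE.
(Off, LFU): Node 1 can switch to LRU (0.5 → 2.6). Not NE.
(Off, ARC): Node 1 can switch to LRU (2.6 → 3.6). Not NE.
(Off, Full): Node 2 can switch to LRU (0.7 → 4.6). Not NE.
(LRU, LRU): Node 1 can switch to Off (3 → 5.3). Not NE.
(LRU, LFU): Node 1 can switch to LFU (2.6 → 4.7). Not NE.
(LRU, ARC): Node 1 can switch to LFU (3.6 → 5.1). Not NE.
(LRU, Full): Node 1 can switch to Off (0 → 3.9). Not NE.
(LFU, LRU): Node 1 can switch to Off (3.1 → 5.3). Not NE.
(LFU, LFU): Node 1 can switch to Full (4.7 → 5.7). Not NE.
(LFU, ARC): Node 2 can switch to LRU (1.2 → 4.9). Not NE.
(LFU, Full): Node 1 can switch to Off (1.4 → 3.9). Not NE.
(ARC, LRU): Node 1 gets 5.9, best alternative 5.3; Node 2 gets 3.2, best alternative 2.6. No profitable deviation — NE.
(Full, LFU): Node 1 gets 5.7, best alternative 4.7; Node 2 gets 5.5, best alternative 2.9. No profitable deviation — NE.
(The remaining 6 profiles each have a profitable deviation by the same check.)

(ARC, LRU), (Full, LFU)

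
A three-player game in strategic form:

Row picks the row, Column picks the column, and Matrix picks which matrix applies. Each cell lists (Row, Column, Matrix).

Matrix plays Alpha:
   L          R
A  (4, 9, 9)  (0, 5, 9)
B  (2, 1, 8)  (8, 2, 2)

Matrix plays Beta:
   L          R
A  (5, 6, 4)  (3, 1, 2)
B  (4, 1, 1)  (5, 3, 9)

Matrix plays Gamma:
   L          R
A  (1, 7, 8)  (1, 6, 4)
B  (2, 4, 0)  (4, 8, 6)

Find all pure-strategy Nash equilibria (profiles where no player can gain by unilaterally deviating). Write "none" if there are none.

Row against (L, Alpha): payoffs 4, 2 → best response A.
Row against (L, Beta): payoffs 5, 4 → best response A.
Row against (L, Gamma): payoffs 1, 2 → best response B.
Row against (R, Alpha): payoffs 0, 8 → best response B.
Row against (R, Beta): payoffs 3, 5 → best response B.
Row against (R, Gamma): payoffs 1, 4 → best response B.
Column against (A, Alpha): payoffs 9, 5 → best response L.
Column against (A, Beta): payoffs 6, 1 → best response L.
Column against (A, Gamma): payoffs 7, 6 → best response L.
Column against (B, Alpha): payoffs 1, 2 → best response R.
Column against (B, Beta): payoffs 1, 3 → best response R.
Column against (B, Gamma): payoffs 4, 8 → best response R.
Matrix against (A, L): payoffs 9, 4, 8 → best response Alpha.
Matrix against (A, R): payoffs 9, 2, 4 → best response Alpha.
Matrix against (B, L): payoffs 8, 1, 0 → best response Alpha.
Matrix against (B, R): payoffs 2, 9, 6 → best response Beta.
Mutual best responses: (A, L, Alpha); (B, R, Beta).

(A, L, Alpha), (B, R, Beta)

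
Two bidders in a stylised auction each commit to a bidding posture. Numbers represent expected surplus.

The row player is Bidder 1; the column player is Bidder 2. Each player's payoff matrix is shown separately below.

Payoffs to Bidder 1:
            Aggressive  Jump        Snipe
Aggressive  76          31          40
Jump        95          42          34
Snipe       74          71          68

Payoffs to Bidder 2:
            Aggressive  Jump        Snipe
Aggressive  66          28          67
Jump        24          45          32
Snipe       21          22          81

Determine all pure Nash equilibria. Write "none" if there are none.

Bidder 1 against Aggressive: payoffs 76, 95, 74 → best response Jump.
Bidder 1 against Jump: payoffs 31, 42, 71 → best response Snipe.
Bidder 1 against Snipe: payoffs 40, 34, 68 → best response Snipe.
Bidder 2 against Aggressive: payoffs 66, 28, 67 → best response Snipe.
Bidder 2 against Jump: payoffs 24, 45, 32 → best response Jump.
Bidder 2 against Snipe: payoffs 21, 22, 81 → best response Snipe.
Mutual best responses: (Snipe, Snipe).

The unique pure-strategy Nash equilibrium is (Snipe, Snipe).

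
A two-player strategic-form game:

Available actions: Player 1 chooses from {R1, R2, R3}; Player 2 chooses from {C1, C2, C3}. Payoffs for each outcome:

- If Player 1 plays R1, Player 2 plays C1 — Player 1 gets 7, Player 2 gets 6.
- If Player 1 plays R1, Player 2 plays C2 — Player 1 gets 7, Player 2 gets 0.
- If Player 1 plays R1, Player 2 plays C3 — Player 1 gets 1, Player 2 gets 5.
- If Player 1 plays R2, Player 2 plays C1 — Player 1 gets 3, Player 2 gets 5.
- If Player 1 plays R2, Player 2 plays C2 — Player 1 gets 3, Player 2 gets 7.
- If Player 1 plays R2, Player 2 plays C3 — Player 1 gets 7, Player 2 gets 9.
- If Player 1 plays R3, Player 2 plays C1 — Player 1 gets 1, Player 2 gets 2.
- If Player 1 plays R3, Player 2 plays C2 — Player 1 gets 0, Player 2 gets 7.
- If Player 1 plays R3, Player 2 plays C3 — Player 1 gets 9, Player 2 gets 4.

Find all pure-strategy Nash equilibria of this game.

(R1, C1)

(R1, C1): Player 1 gets 7, best alternative 3; Player 2 gets 6, best alternative 5. No profitable deviation — NE.
(R1, C2): Player 2 can switch to C1 (0 → 6). Not NE.
(R1, C3): Player 1 can switch to R2 (1 → 7). Not NE.
(R2, C1): Player 1 can switch to R1 (3 → 7). Not NE.
(R2, C2): Player 1 can switch to R1 (3 → 7). Not NE.
(R2, C3): Player 1 can switch to R3 (7 → 9). Not NE.
(R3, C1): Player 1 can switch to R1 (1 → 7). Not NE.
(R3, C2): Player 1 can switch to R1 (0 → 7). Not NE.
(R3, C3): Player 2 can switch to C2 (4 → 7). Not NE.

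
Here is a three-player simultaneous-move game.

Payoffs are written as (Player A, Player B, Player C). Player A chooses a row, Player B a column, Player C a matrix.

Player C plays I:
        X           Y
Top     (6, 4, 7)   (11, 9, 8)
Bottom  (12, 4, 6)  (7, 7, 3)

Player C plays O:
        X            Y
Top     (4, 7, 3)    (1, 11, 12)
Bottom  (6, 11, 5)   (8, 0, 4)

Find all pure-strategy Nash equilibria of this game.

none

(Top, X, I): Player A can switch to Bottom (6 → 12). Not NE.
(Top, X, O): Player A can switch to Bottom (4 → 6). Not NE.
(Top, Y, I): Player C can switch to O (8 → 12). Not NE.
(Top, Y, O): Player A can switch to Bottom (1 → 8). Not NE.
(Bottom, X, I): Player B can switch to Y (4 → 7). Not NE.
(Bottom, X, O): Player C can switch to I (5 → 6). Not NE.
(Bottom, Y, I): Player A can switch to Top (7 → 11). Not NE.
(Bottom, Y, O): Player B can switch to X (0 → 11). Not NE.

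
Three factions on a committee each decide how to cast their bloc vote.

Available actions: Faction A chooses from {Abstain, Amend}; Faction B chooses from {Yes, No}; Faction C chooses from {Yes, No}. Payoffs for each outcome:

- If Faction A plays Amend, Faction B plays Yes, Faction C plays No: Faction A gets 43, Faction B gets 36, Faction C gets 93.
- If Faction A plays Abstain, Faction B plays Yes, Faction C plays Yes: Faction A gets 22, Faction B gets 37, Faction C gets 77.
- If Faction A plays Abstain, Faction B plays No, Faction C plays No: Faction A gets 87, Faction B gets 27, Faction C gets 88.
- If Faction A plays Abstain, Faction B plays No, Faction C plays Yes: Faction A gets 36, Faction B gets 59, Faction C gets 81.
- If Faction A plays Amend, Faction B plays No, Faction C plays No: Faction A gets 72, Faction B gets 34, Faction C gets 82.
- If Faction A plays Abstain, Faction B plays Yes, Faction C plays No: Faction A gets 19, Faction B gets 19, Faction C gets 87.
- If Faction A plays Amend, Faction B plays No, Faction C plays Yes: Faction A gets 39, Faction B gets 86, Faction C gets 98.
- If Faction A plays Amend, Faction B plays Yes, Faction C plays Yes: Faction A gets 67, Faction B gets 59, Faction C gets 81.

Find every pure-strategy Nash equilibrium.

(Abstain, Yes, Yes): Faction A can switch to Amend (22 → 67). Not NE.
(Abstain, Yes, No): Faction A can switch to Amend (19 → 43). Not NE.
(Abstain, No, Yes): Faction A can switch to Amend (36 → 39). Not NE.
(Abstain, No, No): Faction A gets 87, best alternative 72; Faction B gets 27, best alternative 19; Faction C gets 88, best alternative 81. No profitable deviation — NE.
(Amend, Yes, Yes): Faction B can switch to No (59 → 86). Not NE.
(Amend, Yes, No): Faction A gets 43, best alternative 19; Faction B gets 36, best alternative 34; Faction C gets 93, best alternative 81. No profitable deviation — NE.
(Amend, No, Yes): Faction A gets 39, best alternative 36; Faction B gets 86, best alternative 59; Faction C gets 98, best alternative 82. No profitable deviation — NE.
(Amend, No, No): Faction A can switch to Abstain (72 → 87). Not NE.

Pure-strategy Nash equilibria: (Abstain, No, No), (Amend, Yes, No), (Amend, No, Yes)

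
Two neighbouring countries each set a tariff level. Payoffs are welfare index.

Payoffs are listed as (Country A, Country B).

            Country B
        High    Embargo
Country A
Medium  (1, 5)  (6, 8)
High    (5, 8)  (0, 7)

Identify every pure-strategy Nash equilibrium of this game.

(Medium, High): Country A can switch to High (1 → 5). Not NE.
(Medium, Embargo): Country A gets 6, best alternative 0; Country B gets 8, best alternative 5. No profitable deviation — NE.
(High, High): Country A gets 5, best alternative 1; Country B gets 8, best alternative 7. No profitable deviation — NE.
(High, Embargo): Country A can switch to Medium (0 → 6). Not NE.

Pure-strategy Nash equilibria: (Medium, Embargo) and (High, High)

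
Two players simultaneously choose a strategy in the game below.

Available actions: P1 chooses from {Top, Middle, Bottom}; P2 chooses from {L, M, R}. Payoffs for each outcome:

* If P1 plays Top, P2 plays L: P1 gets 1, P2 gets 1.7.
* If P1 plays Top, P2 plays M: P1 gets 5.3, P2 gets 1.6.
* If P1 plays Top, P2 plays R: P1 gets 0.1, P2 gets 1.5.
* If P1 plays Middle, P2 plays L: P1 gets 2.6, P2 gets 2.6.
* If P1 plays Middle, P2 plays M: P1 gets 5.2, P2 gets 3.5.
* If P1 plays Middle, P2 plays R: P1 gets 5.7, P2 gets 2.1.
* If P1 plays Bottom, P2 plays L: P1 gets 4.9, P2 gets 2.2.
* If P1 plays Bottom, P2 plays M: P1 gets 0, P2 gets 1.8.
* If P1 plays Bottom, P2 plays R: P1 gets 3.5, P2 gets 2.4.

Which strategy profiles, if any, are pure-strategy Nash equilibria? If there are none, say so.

none

P1 against L: payoffs 1, 2.6, 4.9 → best response Bottom.
P1 against M: payoffs 5.3, 5.2, 0 → best response Top.
P1 against R: payoffs 0.1, 5.7, 3.5 → best response Middle.
P2 against Top: payoffs 1.7, 1.6, 1.5 → best response L.
P2 against Middle: payoffs 2.6, 3.5, 2.1 → best response M.
P2 against Bottom: payoffs 2.2, 1.8, 2.4 → best response R.
No profile is a mutual best response for all players.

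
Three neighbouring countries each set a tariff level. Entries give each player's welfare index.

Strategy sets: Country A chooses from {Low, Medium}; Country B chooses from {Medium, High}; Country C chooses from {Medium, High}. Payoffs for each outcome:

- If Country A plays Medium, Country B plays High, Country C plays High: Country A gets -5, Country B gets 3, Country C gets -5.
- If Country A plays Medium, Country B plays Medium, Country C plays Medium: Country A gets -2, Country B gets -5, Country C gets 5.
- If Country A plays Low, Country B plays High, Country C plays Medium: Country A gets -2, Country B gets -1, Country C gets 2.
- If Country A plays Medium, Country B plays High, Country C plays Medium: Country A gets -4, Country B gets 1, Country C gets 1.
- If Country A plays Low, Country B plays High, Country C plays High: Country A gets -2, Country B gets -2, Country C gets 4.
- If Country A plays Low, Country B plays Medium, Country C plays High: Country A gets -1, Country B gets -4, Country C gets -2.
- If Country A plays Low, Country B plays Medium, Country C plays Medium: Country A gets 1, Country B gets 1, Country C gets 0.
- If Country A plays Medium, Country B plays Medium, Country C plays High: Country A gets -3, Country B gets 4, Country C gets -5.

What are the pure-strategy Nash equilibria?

Pure-strategy Nash equilibria: (Low, Medium, Medium); (Low, High, High)

Country A against (Medium, Medium): payoffs 1, -2 → best response Low.
Country A against (Medium, High): payoffs -1, -3 → best response Low.
Country A against (High, Medium): payoffs -2, -4 → best response Low.
Country A against (High, High): payoffs -2, -5 → best response Low.
Country B against (Low, Medium): payoffs 1, -1 → best response Medium.
Country B against (Low, High): payoffs -4, -2 → best response High.
Country B against (Medium, Medium): payoffs -5, 1 → best response High.
Country B against (Medium, High): payoffs 4, 3 → best response Medium.
Country C against (Low, Medium): payoffs 0, -2 → best response Medium.
Country C against (Low, High): payoffs 2, 4 → best response High.
Country C against (Medium, Medium): payoffs 5, -5 → best response Medium.
Country C against (Medium, High): payoffs 1, -5 → best response Medium.
Mutual best responses: (Low, Medium, Medium); (Low, High, High).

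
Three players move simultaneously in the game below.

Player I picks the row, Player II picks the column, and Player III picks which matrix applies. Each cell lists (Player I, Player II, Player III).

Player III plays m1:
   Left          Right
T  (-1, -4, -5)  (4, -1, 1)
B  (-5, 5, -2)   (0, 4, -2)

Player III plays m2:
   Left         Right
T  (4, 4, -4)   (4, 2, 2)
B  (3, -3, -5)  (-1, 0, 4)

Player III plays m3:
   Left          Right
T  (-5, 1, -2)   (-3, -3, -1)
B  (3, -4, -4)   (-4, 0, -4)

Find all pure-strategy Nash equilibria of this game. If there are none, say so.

For each strategy profile, look for a profitable unilateral deviation.
(T, Left, m1): Player II can switch to Right (-4 → -1). Not NE.
(T, Left, m2): Player III can switch to m3 (-4 → -2). Not NE.
(T, Left, m3): Player I can switch to B (-5 → 3). Not NE.
(T, Right, m1): Player III can switch to m2 (1 → 2). Not NE.
(T, Right, m2): Player II can switch to Left (2 → 4). Not NE.
(T, Right, m3): Player II can switch to Left (-3 → 1). Not NE.
(B, Left, m1): Player I can switch to T (-5 → -1). Not NE.
(B, Left, m2): Player I can switch to T (3 → 4). Not NE.
(B, Left, m3): Player II can switch to Right (-4 → 0). Not NE.
(B, Right, m1): Player I can switch to T (0 → 4). Not NE.
(The remaining 2 profiles each have a profitable deviation by the same check.)

There is no pure-strategy Nash equilibrium.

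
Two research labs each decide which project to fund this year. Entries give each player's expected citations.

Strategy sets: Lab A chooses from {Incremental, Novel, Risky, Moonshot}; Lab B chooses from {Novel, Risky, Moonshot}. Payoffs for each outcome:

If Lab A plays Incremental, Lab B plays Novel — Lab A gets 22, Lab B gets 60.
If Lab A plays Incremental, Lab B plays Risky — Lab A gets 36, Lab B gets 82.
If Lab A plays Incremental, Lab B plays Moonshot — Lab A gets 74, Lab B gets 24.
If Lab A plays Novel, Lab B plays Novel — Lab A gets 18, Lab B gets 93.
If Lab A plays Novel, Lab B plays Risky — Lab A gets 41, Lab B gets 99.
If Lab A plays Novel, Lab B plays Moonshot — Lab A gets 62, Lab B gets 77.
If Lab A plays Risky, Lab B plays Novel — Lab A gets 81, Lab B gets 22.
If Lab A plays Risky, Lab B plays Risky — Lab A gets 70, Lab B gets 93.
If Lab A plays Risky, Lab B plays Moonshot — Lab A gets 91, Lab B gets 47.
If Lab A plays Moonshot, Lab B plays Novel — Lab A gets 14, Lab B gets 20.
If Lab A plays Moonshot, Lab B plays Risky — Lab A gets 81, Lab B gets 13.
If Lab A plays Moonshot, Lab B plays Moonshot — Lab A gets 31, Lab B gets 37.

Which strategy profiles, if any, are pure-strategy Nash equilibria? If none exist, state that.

(Incremental, Novel): Lab A can switch to Risky (22 → 81). Not NE.
(Incremental, Risky): Lab A can switch to Novel (36 → 41). Not NE.
(Incremental, Moonshot): Lab A can switch to Risky (74 → 91). Not NE.
(Novel, Novel): Lab A can switch to Incremental (18 → 22). Not NE.
(Novel, Risky): Lab A can switch to Risky (41 → 70). Not NE.
(Novel, Moonshot): Lab A can switch to Incremental (62 → 74). Not NE.
(The remaining 6 profiles each have a profitable deviation by the same check.)

No pure-strategy Nash equilibrium.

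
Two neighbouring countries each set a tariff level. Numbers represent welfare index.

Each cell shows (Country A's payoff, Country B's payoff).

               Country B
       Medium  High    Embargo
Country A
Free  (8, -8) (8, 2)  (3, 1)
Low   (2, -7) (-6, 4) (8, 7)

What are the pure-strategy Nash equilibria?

Pure-strategy Nash equilibria: (Free, High), (Low, Embargo)

Check each profile: it is a Nash equilibrium iff no player can strictly gain by switching unilaterally.
(Free, Medium): Country B can switch to High (-8 → 2). Not NE.
(Free, High): Country A gets 8, best alternative -6; Country B gets 2, best alternative 1. No profitable deviation — NE.
(Free, Embargo): Country A can switch to Low (3 → 8). Not NE.
(Low, Medium): Country A can switch to Free (2 → 8). Not NE.
(Low, High): Country A can switch to Free (-6 → 8). Not NE.
(Low, Embargo): Country A gets 8, best alternative 3; Country B gets 7, best alternative 4. No profitable deviation — NE.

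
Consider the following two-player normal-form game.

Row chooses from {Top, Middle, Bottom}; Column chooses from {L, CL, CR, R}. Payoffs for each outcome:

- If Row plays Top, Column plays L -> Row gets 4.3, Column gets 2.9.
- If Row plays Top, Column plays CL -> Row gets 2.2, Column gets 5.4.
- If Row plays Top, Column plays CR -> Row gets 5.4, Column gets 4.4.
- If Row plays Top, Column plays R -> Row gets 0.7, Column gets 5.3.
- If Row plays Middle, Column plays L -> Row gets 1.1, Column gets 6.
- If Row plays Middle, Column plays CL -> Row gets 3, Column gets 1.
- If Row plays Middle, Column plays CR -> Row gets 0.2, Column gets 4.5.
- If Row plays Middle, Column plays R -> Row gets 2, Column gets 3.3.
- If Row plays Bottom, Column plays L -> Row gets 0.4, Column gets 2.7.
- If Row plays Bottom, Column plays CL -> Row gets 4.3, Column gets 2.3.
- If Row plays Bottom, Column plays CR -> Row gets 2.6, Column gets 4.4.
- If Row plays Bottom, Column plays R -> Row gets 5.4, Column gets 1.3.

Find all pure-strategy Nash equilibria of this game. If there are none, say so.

Row against L: payoffs 4.3, 1.1, 0.4 → best response Top.
Row against CL: payoffs 2.2, 3, 4.3 → best response Bottom.
Row against CR: payoffs 5.4, 0.2, 2.6 → best response Top.
Row against R: payoffs 0.7, 2, 5.4 → best response Bottom.
Column against Top: payoffs 2.9, 5.4, 4.4, 5.3 → best response CL.
Column against Middle: payoffs 6, 1, 4.5, 3.3 → best response L.
Column against Bottom: payoffs 2.7, 2.3, 4.4, 1.3 → best response CR.
No profile is a mutual best response for all players.

No pure-strategy Nash equilibrium.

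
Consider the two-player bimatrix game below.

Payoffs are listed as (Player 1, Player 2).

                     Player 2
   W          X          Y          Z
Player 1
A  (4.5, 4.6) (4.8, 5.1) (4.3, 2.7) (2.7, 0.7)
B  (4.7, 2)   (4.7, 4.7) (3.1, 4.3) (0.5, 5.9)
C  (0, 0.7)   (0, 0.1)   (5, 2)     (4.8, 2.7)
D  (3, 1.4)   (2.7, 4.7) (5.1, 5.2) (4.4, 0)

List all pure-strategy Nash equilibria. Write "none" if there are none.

(A, W): Player 1 can switch to B (4.5 → 4.7). Not NE.
(A, X): Player 1 gets 4.8, best alternative 4.7; Player 2 gets 5.1, best alternative 4.6. No profitable deviation — NE.
(A, Y): Player 1 can switch to C (4.3 → 5). Not NE.
(A, Z): Player 1 can switch to C (2.7 → 4.8). Not NE.
(B, W): Player 2 can switch to X (2 → 4.7). Not NE.
(B, X): Player 1 can switch to A (4.7 → 4.8). Not NE.
(B, Y): Player 1 can switch to A (3.1 → 4.3). Not NE.
(B, Z): Player 1 can switch to A (0.5 → 2.7). Not NE.
(C, W): Player 1 can switch to A (0 → 4.5). Not NE.
(C, X): Player 1 can switch to A (0 → 4.8). Not NE.
(C, Y): Player 1 can switch to D (5 → 5.1). Not NE.
(C, Z): Player 1 gets 4.8, best alternative 4.4; Player 2 gets 2.7, best alternative 2. No profitable deviation — NE.
(D, W): Player 1 can switch to A (3 → 4.5). Not NE.
(D, X): Player 1 can switch to A (2.7 → 4.8). Not NE.
(D, Y): Player 1 gets 5.1, best alternative 5; Player 2 gets 5.2, best alternative 4.7. No profitable deviation — NE.
(The remaining 1 profile has a profitable deviation by the same check.)

The pure Nash equilibria are (A, X), (C, Z), (D, Y).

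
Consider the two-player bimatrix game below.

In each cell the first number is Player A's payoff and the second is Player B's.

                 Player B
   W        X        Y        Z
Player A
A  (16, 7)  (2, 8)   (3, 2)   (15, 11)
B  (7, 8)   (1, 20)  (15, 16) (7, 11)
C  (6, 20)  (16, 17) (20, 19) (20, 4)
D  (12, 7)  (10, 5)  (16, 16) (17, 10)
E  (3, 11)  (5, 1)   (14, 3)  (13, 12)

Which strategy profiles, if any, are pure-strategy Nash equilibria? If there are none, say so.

Mark each player's best response to every combination of opponents' strategies; a profile where every player is best-responding is a pure Nash equilibrium.
Player A against W: payoffs 16, 7, 6, 12, 3 → best response A.
Player A against X: payoffs 2, 1, 16, 10, 5 → best response C.
Player A against Y: payoffs 3, 15, 20, 16, 14 → best response C.
Player A against Z: payoffs 15, 7, 20, 17, 13 → best response C.
Player B against A: payoffs 7, 8, 2, 11 → best response Z.
Player B against B: payoffs 8, 20, 16, 11 → best response X.
Player B against C: payoffs 20, 17, 19, 4 → best response W.
Player B against D: payoffs 7, 5, 16, 10 → best response Y.
Player B against E: payoffs 11, 1, 3, 12 → best response Z.
No profile is a mutual best response for all players.

No pure-strategy Nash equilibrium.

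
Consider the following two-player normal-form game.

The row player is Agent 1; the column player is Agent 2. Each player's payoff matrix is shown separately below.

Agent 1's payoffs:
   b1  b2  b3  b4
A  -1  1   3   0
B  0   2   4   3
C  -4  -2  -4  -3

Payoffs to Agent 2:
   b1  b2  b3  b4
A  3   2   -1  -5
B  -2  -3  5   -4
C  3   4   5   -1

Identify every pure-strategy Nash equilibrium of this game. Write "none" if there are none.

The unique pure-strategy Nash equilibrium is (B, b3).

Agent 1 against b1: payoffs -1, 0, -4 → best response B.
Agent 1 against b2: payoffs 1, 2, -2 → best response B.
Agent 1 against b3: payoffs 3, 4, -4 → best response B.
Agent 1 against b4: payoffs 0, 3, -3 → best response B.
Agent 2 against A: payoffs 3, 2, -1, -5 → best response b1.
Agent 2 against B: payoffs -2, -3, 5, -4 → best response b3.
Agent 2 against C: payoffs 3, 4, 5, -1 → best response b3.
Mutual best responses: (B, b3).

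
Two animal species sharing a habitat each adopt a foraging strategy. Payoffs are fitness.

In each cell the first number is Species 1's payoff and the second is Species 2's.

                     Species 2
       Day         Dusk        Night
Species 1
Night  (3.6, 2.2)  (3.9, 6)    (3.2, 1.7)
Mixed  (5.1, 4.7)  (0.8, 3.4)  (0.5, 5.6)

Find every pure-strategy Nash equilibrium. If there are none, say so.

The unique pure-strategy Nash equilibrium is (Night, Dusk).

Mark each player's best response to every combination of opponents' strategies; a profile where every player is best-responding is a pure Nash equilibrium.
Species 1 against Day: payoffs 3.6, 5.1 → best response Mixed.
Species 1 against Dusk: payoffs 3.9, 0.8 → best response Night.
Species 1 against Night: payoffs 3.2, 0.5 → best response Night.
Species 2 against Night: payoffs 2.2, 6, 1.7 → best response Dusk.
Species 2 against Mixed: payoffs 4.7, 3.4, 5.6 → best response Night.
Mutual best responses: (Night, Dusk).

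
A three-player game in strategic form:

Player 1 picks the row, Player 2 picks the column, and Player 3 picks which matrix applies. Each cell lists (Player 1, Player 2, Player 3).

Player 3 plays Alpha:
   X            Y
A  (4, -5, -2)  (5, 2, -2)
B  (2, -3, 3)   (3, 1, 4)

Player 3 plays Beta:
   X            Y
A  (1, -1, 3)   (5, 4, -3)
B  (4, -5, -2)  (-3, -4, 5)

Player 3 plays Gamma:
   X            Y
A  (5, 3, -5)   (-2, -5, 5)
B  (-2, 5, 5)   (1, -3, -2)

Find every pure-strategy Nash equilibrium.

For each player, find the best response to each opponent profile; mutual best responses are the pure NE.
Player 1 against (X, Alpha): payoffs 4, 2 → best response A.
Player 1 against (X, Beta): payoffs 1, 4 → best response B.
Player 1 against (X, Gamma): payoffs 5, -2 → best response A.
Player 1 against (Y, Alpha): payoffs 5, 3 → best response A.
Player 1 against (Y, Beta): payoffs 5, -3 → best response A.
Player 1 against (Y, Gamma): payoffs -2, 1 → best response B.
Player 2 against (A, Alpha): payoffs -5, 2 → best response Y.
Player 2 against (A, Beta): payoffs -1, 4 → best response Y.
Player 2 against (A, Gamma): payoffs 3, -5 → best response X.
Player 2 against (B, Alpha): payoffs -3, 1 → best response Y.
Player 2 against (B, Beta): payoffs -5, -4 → best response Y.
Player 2 against (B, Gamma): payoffs 5, -3 → best response X.
Player 3 against (A, X): payoffs -2, 3, -5 → best response Beta.
Player 3 against (A, Y): payoffs -2, -3, 5 → best response Gamma.
Player 3 against (B, X): payoffs 3, -2, 5 → best response Gamma.
Player 3 against (B, Y): payoffs 4, 5, -2 → best response Beta.
No profile is a mutual best response for all players.

none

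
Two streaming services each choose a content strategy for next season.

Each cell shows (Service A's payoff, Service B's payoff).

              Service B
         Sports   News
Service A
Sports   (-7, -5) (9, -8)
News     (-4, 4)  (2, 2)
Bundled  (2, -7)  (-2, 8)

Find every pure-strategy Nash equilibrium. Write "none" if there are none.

none

Service A against Sports: payoffs -7, -4, 2 → best response Bundled.
Service A against News: payoffs 9, 2, -2 → best response Sports.
Service B against Sports: payoffs -5, -8 → best response Sports.
Service B against News: payoffs 4, 2 → best response Sports.
Service B against Bundled: payoffs -7, 8 → best response News.
No profile is a mutual best response for all players.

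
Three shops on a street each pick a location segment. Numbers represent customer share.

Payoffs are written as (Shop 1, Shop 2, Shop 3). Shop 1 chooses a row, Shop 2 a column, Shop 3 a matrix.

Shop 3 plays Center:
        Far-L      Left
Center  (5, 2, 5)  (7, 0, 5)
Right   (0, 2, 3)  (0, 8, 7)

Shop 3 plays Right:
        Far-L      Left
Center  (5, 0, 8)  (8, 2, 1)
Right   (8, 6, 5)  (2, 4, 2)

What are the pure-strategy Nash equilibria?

Check each profile: it is a Nash equilibrium iff no player can strictly gain by switching unilaterally.
(Center, Far-L, Center): Shop 3 can switch to Right (5 → 8). Not NE.
(Center, Far-L, Right): Shop 1 can switch to Right (5 → 8). Not NE.
(Center, Left, Center): Shop 2 can switch to Far-L (0 → 2). Not NE.
(Center, Left, Right): Shop 3 can switch to Center (1 → 5). Not NE.
(Right, Far-L, Center): Shop 1 can switch to Center (0 → 5). Not NE.
(Right, Far-L, Right): Shop 1 gets 8, best alternative 5; Shop 2 gets 6, best alternative 4; Shop 3 gets 5, best alternative 3. No profitable deviation — NE.
(Right, Left, Center): Shop 1 can switch to Center (0 → 7). Not NE.
(Right, Left, Right): Shop 1 can switch to Center (2 → 8). Not NE.

(Right, Far-L, Right)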